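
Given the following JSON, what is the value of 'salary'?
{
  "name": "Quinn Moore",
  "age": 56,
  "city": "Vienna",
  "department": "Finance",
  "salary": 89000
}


Looking up field 'salary'
Value: 89000

89000


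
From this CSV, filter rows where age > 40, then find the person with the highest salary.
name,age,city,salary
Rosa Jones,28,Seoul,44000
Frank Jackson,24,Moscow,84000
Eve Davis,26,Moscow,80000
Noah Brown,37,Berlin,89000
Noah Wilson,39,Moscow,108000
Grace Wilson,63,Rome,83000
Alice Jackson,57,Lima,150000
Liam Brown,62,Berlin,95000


Filter: age > 40
Sort by: salary (descending)

Filtered records (3):
  Alice Jackson, age 57, salary $150000
  Liam Brown, age 62, salary $95000
  Grace Wilson, age 63, salary $83000

Highest salary: Alice Jackson ($150000)

Alice Jackson


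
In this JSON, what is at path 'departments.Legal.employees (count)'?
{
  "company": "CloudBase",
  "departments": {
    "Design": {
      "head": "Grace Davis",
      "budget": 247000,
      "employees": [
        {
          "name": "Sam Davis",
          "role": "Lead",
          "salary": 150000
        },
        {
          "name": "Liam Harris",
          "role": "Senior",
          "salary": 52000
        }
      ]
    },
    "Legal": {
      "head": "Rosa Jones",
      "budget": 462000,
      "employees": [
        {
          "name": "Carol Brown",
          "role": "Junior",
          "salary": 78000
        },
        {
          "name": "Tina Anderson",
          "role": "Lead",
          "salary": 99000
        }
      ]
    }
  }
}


Path: departments.Legal.employees (count)

Navigate:
  -> departments
  -> Legal
  -> employees (array, length 2)

2


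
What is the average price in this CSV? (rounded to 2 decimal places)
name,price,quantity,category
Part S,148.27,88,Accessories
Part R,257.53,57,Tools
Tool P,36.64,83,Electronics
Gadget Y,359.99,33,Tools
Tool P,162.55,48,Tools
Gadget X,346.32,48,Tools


Computing average price:
Values: [148.27, 257.53, 36.64, 359.99, 162.55, 346.32]
Sum = 1311.30
Count = 6
Average = 1311.30/6 = 218.55

218.55


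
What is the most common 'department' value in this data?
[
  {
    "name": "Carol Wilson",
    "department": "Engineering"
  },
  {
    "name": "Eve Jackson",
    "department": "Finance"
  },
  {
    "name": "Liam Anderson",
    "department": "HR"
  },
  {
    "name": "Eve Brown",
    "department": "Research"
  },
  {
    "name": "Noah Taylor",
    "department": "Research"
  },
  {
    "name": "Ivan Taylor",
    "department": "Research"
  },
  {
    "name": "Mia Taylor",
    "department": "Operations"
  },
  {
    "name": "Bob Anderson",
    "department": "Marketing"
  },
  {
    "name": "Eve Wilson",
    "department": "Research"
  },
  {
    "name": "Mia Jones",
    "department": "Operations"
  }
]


Counting 'department' values across 10 records:

  Research: 4 ####
  Operations: 2 ##
  Engineering: 1 #
  Finance: 1 #
  HR: 1 #
  Marketing: 1 #

Most common: Research (4 times)

Research (4 times)


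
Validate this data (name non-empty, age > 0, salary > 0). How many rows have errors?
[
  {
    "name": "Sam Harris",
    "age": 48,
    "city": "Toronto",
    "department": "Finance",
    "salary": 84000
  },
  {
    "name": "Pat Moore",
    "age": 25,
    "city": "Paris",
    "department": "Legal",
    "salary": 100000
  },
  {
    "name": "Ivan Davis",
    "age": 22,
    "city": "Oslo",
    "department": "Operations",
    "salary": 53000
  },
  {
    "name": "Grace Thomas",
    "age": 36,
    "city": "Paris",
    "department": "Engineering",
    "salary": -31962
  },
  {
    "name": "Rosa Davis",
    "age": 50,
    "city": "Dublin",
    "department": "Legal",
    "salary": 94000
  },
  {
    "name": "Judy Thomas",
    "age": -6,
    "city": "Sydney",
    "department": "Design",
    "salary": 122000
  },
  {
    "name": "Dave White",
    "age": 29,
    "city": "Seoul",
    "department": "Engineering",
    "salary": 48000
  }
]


Validating 7 records:
Rules: name non-empty, age > 0, salary > 0

  Row 1 (Sam Harris): OK
  Row 2 (Pat Moore): OK
  Row 3 (Ivan Davis): OK
  Row 4 (Grace Thomas): negative salary: -31962
  Row 5 (Rosa Davis): OK
  Row 6 (Judy Thomas): negative age: -6
  Row 7 (Dave White): OK

Total errors: 2

2 errors


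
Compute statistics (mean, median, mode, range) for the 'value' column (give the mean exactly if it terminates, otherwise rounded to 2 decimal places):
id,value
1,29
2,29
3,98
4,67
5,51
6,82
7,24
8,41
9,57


Data: [29, 29, 98, 67, 51, 82, 24, 41, 57]
Count: 9
Sum: 478
Mean: 478/9 ≈ 53.11 (rounded to 2 decimal places)
Sorted: [24, 29, 29, 41, 51, 57, 67, 82, 98]
Median: 51.0
Mode: 29 (2 times)
Range: 98 - 24 = 74
Min: 24, Max: 98

mean≈53.11, median=51.0, mode=29, range=74


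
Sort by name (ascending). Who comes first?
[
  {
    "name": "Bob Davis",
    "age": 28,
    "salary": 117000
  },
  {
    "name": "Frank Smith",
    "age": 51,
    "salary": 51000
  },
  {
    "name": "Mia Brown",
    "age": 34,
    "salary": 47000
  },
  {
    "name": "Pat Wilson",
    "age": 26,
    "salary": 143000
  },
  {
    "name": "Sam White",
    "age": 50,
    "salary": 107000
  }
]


Sort by: name (ascending)

Sorted order:
  1. Bob Davis (name = Bob Davis)
  2. Frank Smith (name = Frank Smith)
  3. Mia Brown (name = Mia Brown)
  4. Pat Wilson (name = Pat Wilson)
  5. Sam White (name = Sam White)

First: Bob Davis

Bob Davis


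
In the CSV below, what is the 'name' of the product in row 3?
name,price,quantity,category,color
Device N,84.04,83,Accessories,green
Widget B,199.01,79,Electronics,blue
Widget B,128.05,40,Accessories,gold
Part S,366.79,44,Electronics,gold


Query: Row 3 ('Widget B'), column 'name'
Value: Widget B

Widget B


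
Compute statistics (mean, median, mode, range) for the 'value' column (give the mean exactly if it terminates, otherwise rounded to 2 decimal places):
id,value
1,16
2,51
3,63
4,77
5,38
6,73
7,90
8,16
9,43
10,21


Data: [16, 51, 63, 77, 38, 73, 90, 16, 43, 21]
Count: 10
Sum: 488
Mean: 488/10 = 48.8
Sorted: [16, 16, 21, 38, 43, 51, 63, 73, 77, 90]
Median: 47.0
Mode: 16 (2 times)
Range: 90 - 16 = 74
Min: 16, Max: 90

mean=48.8, median=47.0, mode=16, range=74


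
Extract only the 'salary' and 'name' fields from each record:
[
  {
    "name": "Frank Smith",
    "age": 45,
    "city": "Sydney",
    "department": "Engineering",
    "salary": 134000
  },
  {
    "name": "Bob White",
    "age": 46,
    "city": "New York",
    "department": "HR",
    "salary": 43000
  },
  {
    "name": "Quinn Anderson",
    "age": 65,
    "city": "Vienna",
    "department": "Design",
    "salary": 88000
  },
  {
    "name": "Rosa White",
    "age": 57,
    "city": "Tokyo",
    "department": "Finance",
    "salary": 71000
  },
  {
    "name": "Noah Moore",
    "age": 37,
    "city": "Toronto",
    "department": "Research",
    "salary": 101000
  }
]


Original: 5 records with fields: name, age, city, department, salary
Keep: ['salary', 'name']
Drop: ['age', 'city', 'department']
Result: 5 records, 2 fields each

[
  {
    "salary": 134000,
    "name": "Frank Smith"
  },
  {
    "salary": 43000,
    "name": "Bob White"
  },
  {
    "salary": 88000,
    "name": "Quinn Anderson"
  },
  {
    "salary": 71000,
    "name": "Rosa White"
  },
  {
    "salary": 101000,
    "name": "Noah Moore"
  }
]


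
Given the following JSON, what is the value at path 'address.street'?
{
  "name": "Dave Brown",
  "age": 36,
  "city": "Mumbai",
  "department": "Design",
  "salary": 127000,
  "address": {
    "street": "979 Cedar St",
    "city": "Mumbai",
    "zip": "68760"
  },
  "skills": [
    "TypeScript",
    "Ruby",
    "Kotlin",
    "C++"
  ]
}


Query: address.street
Path: address -> street
Value: 979 Cedar St

979 Cedar St


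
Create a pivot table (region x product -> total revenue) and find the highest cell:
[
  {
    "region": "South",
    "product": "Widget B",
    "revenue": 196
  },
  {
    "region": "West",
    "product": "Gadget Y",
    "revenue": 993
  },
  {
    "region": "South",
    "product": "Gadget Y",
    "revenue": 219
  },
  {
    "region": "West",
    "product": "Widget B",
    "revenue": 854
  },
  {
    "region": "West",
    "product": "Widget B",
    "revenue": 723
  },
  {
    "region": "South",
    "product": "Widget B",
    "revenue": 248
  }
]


Pivot: region (rows) x product (columns) -> total revenue

     Gadget Y      Widget B    
South          219           444  
West           993          1577  

Highest: West / Widget B = $1577

West / Widget B = $1577


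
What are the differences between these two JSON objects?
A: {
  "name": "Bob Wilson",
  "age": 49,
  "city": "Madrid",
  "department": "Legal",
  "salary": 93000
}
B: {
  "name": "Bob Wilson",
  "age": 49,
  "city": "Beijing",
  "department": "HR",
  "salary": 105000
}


Comparing each field (in key order):
  name: same
  age: same
  city: DIFFERENT
  department: DIFFERENT
  salary: DIFFERENT
Differences:
  city: Madrid -> Beijing
  department: Legal -> HR
  salary: 93000 -> 105000

3 field(s) changed

3 changes: city, department, salary


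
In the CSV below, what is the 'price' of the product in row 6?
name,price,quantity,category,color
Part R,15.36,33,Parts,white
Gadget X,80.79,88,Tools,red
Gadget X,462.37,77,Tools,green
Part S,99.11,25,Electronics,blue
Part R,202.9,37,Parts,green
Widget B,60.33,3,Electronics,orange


Query: Row 6 ('Widget B'), column 'price'
Value: 60.33

60.33


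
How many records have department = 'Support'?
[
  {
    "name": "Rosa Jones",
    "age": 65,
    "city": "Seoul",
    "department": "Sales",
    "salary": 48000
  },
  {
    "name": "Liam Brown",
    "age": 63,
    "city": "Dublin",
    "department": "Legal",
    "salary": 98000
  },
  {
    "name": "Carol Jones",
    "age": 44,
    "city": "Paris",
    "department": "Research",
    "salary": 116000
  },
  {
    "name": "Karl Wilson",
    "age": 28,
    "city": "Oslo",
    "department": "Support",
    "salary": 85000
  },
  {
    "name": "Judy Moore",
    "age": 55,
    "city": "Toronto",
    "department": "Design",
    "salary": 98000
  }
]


Data: 5 records
Condition: department = 'Support'

Checking each record:
  Rosa Jones: Sales
  Liam Brown: Legal
  Carol Jones: Research
  Karl Wilson: Support MATCH
  Judy Moore: Design

Count: 1

1


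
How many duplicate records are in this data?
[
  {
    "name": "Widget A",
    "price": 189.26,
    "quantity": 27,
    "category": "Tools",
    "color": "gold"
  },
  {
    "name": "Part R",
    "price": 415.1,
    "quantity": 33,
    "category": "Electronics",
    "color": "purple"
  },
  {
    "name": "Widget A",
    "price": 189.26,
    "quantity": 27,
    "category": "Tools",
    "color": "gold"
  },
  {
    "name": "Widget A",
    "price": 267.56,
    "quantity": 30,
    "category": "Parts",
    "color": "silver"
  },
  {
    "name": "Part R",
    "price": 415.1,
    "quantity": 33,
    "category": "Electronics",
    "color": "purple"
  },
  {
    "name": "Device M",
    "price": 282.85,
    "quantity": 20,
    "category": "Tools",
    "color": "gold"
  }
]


Checking 6 records for duplicates:

  Row 1: Widget A ($189.26, qty 27)
  Row 2: Part R ($415.1, qty 33)
  Row 3: Widget A ($189.26, qty 27) <-- DUPLICATE
  Row 4: Widget A ($267.56, qty 30)
  Row 5: Part R ($415.1, qty 33) <-- DUPLICATE
  Row 6: Device M ($282.85, qty 20)

Duplicates found: 2
Unique records: 4

2 duplicates, 4 unique


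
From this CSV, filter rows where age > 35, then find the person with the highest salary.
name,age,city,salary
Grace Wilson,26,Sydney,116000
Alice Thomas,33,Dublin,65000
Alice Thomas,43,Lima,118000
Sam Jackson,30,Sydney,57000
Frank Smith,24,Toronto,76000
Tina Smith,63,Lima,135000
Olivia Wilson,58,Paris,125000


Filter: age > 35
Sort by: salary (descending)

Filtered records (3):
  Tina Smith, age 63, salary $135000
  Olivia Wilson, age 58, salary $125000
  Alice Thomas, age 43, salary $118000

Highest salary: Tina Smith ($135000)

Tina Smith


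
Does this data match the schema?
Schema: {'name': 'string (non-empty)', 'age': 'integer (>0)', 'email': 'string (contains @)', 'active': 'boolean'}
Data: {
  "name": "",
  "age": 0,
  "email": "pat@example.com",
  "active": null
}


Validating each field against schema:
  name: FAIL ("" is an empty string)
  age: FAIL (0 is not > 0)
  email: OK (string with @)
  active: FAIL (null is not a boolean)

Result: INVALID (3 errors: name, age, active)

INVALID (3 errors: name, age, active)


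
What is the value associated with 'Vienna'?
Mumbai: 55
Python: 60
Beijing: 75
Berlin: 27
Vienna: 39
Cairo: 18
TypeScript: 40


Looking up key 'Vienna'
Value: 39

39


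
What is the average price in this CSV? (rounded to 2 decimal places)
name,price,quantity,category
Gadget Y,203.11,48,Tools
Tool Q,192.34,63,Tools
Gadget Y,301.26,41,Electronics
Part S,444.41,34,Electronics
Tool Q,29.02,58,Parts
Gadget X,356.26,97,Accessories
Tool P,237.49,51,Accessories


Computing average price:
Values: [203.11, 192.34, 301.26, 444.41, 29.02, 356.26, 237.49]
Sum = 1763.89
Count = 7
Average = 1763.89/7 ≈ 251.98 (rounded to 2 decimal places)

251.98


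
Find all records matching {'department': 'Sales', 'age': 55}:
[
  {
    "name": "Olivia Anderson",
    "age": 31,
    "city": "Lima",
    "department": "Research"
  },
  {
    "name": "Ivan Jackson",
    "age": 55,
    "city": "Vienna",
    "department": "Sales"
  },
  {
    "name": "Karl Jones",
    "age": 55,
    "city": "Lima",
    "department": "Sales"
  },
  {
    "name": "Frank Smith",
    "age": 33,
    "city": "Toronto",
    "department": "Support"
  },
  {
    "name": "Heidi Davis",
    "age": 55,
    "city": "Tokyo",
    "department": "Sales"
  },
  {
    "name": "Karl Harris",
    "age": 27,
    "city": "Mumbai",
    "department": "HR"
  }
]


Search criteria: {'department': 'Sales', 'age': 55}

Checking 6 records:
  Olivia Anderson: {department: Research, age: 31}
  Ivan Jackson: {department: Sales, age: 55} <-- MATCH
  Karl Jones: {department: Sales, age: 55} <-- MATCH
  Frank Smith: {department: Support, age: 33}
  Heidi Davis: {department: Sales, age: 55} <-- MATCH
  Karl Harris: {department: HR, age: 27}

Matches: ["Ivan Jackson", "Karl Jones", "Heidi Davis"]

["Ivan Jackson", "Karl Jones", "Heidi Davis"]


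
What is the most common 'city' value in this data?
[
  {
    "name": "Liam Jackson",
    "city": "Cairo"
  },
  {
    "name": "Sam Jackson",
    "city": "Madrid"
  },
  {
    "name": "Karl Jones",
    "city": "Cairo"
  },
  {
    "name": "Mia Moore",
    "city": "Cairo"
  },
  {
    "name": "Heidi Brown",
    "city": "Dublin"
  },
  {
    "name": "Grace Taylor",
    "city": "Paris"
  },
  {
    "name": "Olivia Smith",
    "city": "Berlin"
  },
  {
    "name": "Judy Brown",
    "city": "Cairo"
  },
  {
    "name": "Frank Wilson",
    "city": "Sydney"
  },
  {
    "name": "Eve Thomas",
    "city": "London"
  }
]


Counting 'city' values across 10 records:

  Cairo: 4 ####
  Madrid: 1 #
  Dublin: 1 #
  Paris: 1 #
  Berlin: 1 #
  Sydney: 1 #
  London: 1 #

Most common: Cairo (4 times)

Cairo (4 times)


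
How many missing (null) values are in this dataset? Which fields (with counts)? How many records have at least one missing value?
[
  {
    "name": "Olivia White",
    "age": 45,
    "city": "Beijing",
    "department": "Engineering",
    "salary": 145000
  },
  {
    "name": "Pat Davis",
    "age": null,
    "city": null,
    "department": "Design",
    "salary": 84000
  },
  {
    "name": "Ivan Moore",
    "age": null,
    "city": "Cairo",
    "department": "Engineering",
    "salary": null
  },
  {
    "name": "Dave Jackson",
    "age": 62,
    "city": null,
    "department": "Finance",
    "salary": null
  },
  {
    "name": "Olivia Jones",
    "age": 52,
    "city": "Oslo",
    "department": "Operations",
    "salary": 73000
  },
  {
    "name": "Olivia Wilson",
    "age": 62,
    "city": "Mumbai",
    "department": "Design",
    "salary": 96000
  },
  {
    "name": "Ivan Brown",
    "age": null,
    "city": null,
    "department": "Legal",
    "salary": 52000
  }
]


Checking for missing (null) values in 7 records:

  Olivia White: complete
  Pat Davis: age, city
  Ivan Moore: age, salary
  Dave Jackson: city, salary
  Olivia Jones: complete
  Olivia Wilson: complete
  Ivan Brown: age, city

Per field:
  name: 0 missing
  age: 3 missing
  city: 3 missing
  department: 0 missing
  salary: 2 missing

Total missing values: 8
Records with any missing: 4

8 missing values (age: 3, city: 3, salary: 2); 4 incomplete records


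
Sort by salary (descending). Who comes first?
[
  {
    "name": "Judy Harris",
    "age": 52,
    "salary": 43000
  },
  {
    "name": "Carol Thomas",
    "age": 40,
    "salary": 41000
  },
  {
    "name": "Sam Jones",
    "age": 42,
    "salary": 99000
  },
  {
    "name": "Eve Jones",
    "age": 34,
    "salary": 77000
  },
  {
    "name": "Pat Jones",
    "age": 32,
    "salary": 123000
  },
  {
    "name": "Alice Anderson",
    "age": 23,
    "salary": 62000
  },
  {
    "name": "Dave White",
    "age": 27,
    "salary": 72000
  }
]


Sort by: salary (descending)

Sorted order:
  1. Pat Jones (salary = 123000)
  2. Sam Jones (salary = 99000)
  3. Eve Jones (salary = 77000)
  4. Dave White (salary = 72000)
  5. Alice Anderson (salary = 62000)
  6. Judy Harris (salary = 43000)
  7. Carol Thomas (salary = 41000)

First: Pat Jones

Pat Jones


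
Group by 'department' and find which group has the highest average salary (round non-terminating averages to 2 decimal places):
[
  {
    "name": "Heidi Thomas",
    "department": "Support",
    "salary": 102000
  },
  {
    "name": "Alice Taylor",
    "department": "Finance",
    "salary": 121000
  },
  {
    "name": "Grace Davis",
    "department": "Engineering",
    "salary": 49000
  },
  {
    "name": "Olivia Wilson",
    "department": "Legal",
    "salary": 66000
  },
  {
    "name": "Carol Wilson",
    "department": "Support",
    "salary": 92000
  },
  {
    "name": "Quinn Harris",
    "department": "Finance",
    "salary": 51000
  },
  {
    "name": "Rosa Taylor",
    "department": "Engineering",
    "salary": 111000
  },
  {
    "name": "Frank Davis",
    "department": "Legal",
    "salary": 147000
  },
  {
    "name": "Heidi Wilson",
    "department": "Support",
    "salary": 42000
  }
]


Group by: department

Groups:
  Engineering: 2 people, avg salary = 160000/2 = $80000
  Finance: 2 people, avg salary = 172000/2 = $86000
  Legal: 2 people, avg salary = 213000/2 = $106500
  Support: 3 people, avg salary = 236000/3 ≈ $78666.67

Highest average salary: Legal ($106500)

Legal ($106500)


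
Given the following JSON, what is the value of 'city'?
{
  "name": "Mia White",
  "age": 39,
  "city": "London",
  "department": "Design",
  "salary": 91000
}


Looking up field 'city'
Value: London

London


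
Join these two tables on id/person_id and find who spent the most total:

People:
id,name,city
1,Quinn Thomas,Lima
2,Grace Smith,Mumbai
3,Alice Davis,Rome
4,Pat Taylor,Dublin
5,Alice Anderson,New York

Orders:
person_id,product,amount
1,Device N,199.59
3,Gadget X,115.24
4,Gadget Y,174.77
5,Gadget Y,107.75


Join on: people.id = orders.person_id

Joined rows:
  Quinn Thomas (Lima) bought Device N for $199.59
  Alice Davis (Rome) bought Gadget X for $115.24
  Pat Taylor (Dublin) bought Gadget Y for $174.77
  Alice Anderson (New York) bought Gadget Y for $107.75

Total per person:
  Quinn Thomas: $199.59
  Pat Taylor: $174.77
  Alice Davis: $115.24
  Alice Anderson: $107.75

Top spender: Quinn Thomas ($199.59)

Quinn Thomas ($199.59)


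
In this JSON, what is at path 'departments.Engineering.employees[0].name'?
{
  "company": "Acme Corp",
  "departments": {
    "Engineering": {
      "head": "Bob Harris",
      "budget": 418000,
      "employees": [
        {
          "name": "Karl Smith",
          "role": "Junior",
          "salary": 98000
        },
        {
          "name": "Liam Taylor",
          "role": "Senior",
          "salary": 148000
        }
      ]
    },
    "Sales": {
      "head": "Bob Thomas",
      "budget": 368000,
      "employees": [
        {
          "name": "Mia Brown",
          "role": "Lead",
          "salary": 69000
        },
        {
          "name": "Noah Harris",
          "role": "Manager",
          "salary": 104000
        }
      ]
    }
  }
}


Path: departments.Engineering.employees[0].name

Navigate:
  -> departments
  -> Engineering
  -> employees[0].name = 'Karl Smith'

Karl Smith


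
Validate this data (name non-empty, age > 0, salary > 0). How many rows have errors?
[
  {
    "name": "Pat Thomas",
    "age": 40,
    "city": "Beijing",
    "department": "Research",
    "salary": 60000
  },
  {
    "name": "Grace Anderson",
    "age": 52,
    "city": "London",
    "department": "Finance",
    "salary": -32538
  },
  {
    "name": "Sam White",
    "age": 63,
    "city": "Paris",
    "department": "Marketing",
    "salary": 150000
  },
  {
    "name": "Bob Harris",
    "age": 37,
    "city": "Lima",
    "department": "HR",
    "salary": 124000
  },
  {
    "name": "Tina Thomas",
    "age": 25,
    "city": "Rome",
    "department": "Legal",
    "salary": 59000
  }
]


Validating 5 records:
Rules: name non-empty, age > 0, salary > 0

  Row 1 (Pat Thomas): OK
  Row 2 (Grace Anderson): negative salary: -32538
  Row 3 (Sam White): OK
  Row 4 (Bob Harris): OK
  Row 5 (Tina Thomas): OK

Total errors: 1

1 errors


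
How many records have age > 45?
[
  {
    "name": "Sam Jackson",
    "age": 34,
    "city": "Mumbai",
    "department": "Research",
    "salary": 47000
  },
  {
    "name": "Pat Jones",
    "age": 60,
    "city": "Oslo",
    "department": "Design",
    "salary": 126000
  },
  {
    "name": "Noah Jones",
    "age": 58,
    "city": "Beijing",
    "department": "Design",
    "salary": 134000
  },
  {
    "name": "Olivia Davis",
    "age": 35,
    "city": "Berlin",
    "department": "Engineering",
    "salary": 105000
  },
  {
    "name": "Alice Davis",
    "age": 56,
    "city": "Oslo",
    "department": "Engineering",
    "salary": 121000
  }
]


Data: 5 records
Condition: age > 45

Checking each record:
  Sam Jackson: 34
  Pat Jones: 60 MATCH
  Noah Jones: 58 MATCH
  Olivia Davis: 35
  Alice Davis: 56 MATCH

Count: 3

3


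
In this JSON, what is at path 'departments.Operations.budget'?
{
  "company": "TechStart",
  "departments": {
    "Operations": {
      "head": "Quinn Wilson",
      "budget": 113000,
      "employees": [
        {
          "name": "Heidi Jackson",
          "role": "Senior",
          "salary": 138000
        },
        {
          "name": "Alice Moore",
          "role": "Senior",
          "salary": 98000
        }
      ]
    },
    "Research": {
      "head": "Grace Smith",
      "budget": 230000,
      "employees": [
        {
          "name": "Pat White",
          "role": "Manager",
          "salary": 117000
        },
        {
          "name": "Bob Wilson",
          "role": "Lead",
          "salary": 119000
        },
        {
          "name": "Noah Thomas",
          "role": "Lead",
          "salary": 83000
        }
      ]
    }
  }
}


Path: departments.Operations.budget

Navigate:
  -> departments
  -> Operations
  -> budget = 113000

113000


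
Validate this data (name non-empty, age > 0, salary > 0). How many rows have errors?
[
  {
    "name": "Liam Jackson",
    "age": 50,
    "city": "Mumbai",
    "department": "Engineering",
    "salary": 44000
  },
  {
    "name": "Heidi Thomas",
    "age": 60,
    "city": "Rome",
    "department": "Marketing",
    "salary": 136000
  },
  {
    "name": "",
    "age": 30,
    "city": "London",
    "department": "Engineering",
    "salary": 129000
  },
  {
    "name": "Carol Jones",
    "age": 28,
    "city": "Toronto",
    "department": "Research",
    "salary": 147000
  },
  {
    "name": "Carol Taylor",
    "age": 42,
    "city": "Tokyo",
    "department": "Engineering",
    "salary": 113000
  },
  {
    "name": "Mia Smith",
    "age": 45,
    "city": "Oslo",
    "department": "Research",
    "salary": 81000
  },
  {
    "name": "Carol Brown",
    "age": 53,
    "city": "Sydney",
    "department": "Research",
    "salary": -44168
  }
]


Validating 7 records:
Rules: name non-empty, age > 0, salary > 0

  Row 1 (Liam Jackson): OK
  Row 2 (Heidi Thomas): OK
  Row 3 (???): empty name
  Row 4 (Carol Jones): OK
  Row 5 (Carol Taylor): OK
  Row 6 (Mia Smith): OK
  Row 7 (Carol Brown): negative salary: -44168

Total errors: 2

2 errors


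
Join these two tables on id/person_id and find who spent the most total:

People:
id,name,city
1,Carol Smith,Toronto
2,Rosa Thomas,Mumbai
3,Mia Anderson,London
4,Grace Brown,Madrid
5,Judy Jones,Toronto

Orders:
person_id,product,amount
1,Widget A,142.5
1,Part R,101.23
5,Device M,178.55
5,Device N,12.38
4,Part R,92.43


Join on: people.id = orders.person_id

Joined rows:
  Carol Smith (Toronto) bought Widget A for $142.5
  Carol Smith (Toronto) bought Part R for $101.23
  Judy Jones (Toronto) bought Device M for $178.55
  Judy Jones (Toronto) bought Device N for $12.38
  Grace Brown (Madrid) bought Part R for $92.43

Total per person:
  Carol Smith: $243.73
  Judy Jones: $190.93
  Grace Brown: $92.43

Top spender: Carol Smith ($243.73)

Carol Smith ($243.73)


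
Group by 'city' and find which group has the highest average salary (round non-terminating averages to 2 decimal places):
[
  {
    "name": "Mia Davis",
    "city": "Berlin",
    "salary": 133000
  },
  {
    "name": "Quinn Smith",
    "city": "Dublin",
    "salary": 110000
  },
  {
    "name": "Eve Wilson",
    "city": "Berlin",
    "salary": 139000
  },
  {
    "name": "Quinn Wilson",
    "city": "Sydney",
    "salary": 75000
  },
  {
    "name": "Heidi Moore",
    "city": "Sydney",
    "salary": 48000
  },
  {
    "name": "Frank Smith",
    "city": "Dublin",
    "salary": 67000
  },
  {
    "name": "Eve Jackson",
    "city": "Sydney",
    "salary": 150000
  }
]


Group by: city

Groups:
  Berlin: 2 people, avg salary = 272000/2 = $136000
  Dublin: 2 people, avg salary = 177000/2 = $88500
  Sydney: 3 people, avg salary = 273000/3 = $91000

Highest average salary: Berlin ($136000)

Berlin ($136000)


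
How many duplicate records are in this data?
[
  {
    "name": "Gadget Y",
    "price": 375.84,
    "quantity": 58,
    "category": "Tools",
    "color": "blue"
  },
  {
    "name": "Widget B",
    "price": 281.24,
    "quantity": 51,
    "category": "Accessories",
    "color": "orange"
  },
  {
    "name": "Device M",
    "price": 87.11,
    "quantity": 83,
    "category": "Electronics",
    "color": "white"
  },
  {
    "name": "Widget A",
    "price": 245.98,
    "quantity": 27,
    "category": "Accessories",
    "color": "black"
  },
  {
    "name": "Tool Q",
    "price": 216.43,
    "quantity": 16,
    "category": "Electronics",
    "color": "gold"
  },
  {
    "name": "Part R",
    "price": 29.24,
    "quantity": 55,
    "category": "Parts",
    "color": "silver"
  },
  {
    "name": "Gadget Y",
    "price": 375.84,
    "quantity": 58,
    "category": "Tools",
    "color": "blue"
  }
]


Checking 7 records for duplicates:

  Row 1: Gadget Y ($375.84, qty 58)
  Row 2: Widget B ($281.24, qty 51)
  Row 3: Device M ($87.11, qty 83)
  Row 4: Widget A ($245.98, qty 27)
  Row 5: Tool Q ($216.43, qty 16)
  Row 6: Part R ($29.24, qty 55)
  Row 7: Gadget Y ($375.84, qty 58) <-- DUPLICATE

Duplicates found: 1
Unique records: 6

1 duplicates, 6 unique


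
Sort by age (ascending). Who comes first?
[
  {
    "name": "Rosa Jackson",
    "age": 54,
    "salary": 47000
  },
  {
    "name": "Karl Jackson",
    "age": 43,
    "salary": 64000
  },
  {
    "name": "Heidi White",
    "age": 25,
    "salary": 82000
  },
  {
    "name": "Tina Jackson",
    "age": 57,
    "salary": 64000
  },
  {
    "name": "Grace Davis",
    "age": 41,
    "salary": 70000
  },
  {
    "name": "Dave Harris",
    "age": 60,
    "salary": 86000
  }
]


Sort by: age (ascending)

Sorted order:
  1. Heidi White (age = 25)
  2. Grace Davis (age = 41)
  3. Karl Jackson (age = 43)
  4. Rosa Jackson (age = 54)
  5. Tina Jackson (age = 57)
  6. Dave Harris (age = 60)

First: Heidi White

Heidi White


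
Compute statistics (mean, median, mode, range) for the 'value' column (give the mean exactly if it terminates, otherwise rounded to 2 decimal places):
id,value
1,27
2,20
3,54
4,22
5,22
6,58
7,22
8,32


Data: [27, 20, 54, 22, 22, 58, 22, 32]
Count: 8
Sum: 257
Mean: 257/8 = 32.125
Sorted: [20, 22, 22, 22, 27, 32, 54, 58]
Median: 24.5
Mode: 22 (3 times)
Range: 58 - 20 = 38
Min: 20, Max: 58

mean=32.125, median=24.5, mode=22, range=38


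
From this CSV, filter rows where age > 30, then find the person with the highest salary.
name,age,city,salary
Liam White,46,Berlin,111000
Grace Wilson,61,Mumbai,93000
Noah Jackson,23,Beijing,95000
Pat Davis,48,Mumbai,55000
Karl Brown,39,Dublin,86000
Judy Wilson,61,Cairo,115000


Filter: age > 30
Sort by: salary (descending)

Filtered records (5):
  Judy Wilson, age 61, salary $115000
  Liam White, age 46, salary $111000
  Grace Wilson, age 61, salary $93000
  Karl Brown, age 39, salary $86000
  Pat Davis, age 48, salary $55000

Highest salary: Judy Wilson ($115000)

Judy Wilson


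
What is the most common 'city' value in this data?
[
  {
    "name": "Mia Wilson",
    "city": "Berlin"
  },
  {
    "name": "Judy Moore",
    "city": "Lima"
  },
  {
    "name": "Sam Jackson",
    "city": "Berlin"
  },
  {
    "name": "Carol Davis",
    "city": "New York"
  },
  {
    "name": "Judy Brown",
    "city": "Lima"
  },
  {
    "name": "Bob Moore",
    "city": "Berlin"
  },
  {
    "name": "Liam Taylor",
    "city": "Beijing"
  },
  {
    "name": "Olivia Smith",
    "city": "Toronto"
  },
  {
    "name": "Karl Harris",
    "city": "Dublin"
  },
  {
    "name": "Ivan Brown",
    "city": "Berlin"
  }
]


Counting 'city' values across 10 records:

  Berlin: 4 ####
  Lima: 2 ##
  New York: 1 #
  Beijing: 1 #
  Toronto: 1 #
  Dublin: 1 #

Most common: Berlin (4 times)

Berlin (4 times)


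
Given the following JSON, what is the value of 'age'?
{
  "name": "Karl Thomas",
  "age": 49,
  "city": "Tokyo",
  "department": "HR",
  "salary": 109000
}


Looking up field 'age'
Value: 49

49


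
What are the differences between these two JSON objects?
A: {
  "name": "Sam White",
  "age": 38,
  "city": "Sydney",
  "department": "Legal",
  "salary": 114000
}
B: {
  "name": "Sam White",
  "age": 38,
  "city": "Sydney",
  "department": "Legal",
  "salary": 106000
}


Comparing each field (in key order):
  name: same
  age: same
  city: same
  department: same
  salary: DIFFERENT
Differences:
  salary: 114000 -> 106000

1 field(s) changed

1 change: salary


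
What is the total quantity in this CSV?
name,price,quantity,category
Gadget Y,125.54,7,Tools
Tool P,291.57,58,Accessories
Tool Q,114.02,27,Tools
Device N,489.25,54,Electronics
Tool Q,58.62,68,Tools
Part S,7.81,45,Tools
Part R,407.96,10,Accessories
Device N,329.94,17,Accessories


Computing total quantity:
Values: [7, 58, 27, 54, 68, 45, 10, 17]
Sum = 286

286


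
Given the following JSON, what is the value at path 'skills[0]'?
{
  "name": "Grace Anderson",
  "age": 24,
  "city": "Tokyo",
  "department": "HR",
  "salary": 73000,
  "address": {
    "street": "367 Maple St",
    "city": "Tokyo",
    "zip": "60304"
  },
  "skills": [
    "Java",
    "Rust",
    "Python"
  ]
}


Query: skills[0]
Path: skills -> first element
Value: Java

Java


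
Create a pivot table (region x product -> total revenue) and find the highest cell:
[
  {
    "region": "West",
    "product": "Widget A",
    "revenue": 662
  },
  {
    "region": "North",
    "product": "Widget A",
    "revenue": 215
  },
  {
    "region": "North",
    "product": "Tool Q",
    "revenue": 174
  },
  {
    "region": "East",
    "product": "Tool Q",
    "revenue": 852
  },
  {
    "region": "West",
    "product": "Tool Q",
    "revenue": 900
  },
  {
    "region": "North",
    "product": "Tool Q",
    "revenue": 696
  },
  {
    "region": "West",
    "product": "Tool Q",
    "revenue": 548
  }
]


Pivot: region (rows) x product (columns) -> total revenue

     Tool Q        Widget A    
East           852             0  
North          870           215  
West          1448           662  

Highest: West / Tool Q = $1448

West / Tool Q = $1448


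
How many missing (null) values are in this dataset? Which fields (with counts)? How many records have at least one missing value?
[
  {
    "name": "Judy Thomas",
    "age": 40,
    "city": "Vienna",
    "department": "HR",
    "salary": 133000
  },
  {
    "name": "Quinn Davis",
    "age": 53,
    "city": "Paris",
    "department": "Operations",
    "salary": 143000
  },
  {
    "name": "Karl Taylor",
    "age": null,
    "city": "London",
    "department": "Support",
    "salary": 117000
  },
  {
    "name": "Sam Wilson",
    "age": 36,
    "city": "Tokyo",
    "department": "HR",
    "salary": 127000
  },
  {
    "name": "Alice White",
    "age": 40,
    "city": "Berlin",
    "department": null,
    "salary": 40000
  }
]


Checking for missing (null) values in 5 records:

  Judy Thomas: complete
  Quinn Davis: complete
  Karl Taylor: age
  Sam Wilson: complete
  Alice White: department

Per field:
  name: 0 missing
  age: 1 missing
  city: 0 missing
  department: 1 missing
  salary: 0 missing

Total missing values: 2
Records with any missing: 2

2 missing values (age: 1, department: 1); 2 incomplete records


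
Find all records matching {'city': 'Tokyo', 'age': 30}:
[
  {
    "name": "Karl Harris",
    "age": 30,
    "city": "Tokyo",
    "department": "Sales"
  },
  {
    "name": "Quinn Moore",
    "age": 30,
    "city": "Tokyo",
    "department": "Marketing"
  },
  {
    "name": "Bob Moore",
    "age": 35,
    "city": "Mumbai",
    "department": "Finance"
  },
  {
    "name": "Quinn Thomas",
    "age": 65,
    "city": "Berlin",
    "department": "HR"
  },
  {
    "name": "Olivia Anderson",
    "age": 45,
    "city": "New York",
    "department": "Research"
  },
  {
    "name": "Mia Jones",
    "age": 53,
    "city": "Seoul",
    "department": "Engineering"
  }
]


Search criteria: {'city': 'Tokyo', 'age': 30}

Checking 6 records:
  Karl Harris: {city: Tokyo, age: 30} <-- MATCH
  Quinn Moore: {city: Tokyo, age: 30} <-- MATCH
  Bob Moore: {city: Mumbai, age: 35}
  Quinn Thomas: {city: Berlin, age: 65}
  Olivia Anderson: {city: New York, age: 45}
  Mia Jones: {city: Seoul, age: 53}

Matches: ["Karl Harris", "Quinn Moore"]

["Karl Harris", "Quinn Moore"]


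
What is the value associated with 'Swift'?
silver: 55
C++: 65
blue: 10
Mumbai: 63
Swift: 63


Looking up key 'Swift'
Value: 63

63


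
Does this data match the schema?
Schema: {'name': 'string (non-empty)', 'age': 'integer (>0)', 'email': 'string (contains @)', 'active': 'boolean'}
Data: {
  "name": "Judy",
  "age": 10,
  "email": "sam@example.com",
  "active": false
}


Validating each field against schema:
  name: OK (non-empty string)
  age: OK (positive integer)
  email: OK (string with @)
  active: OK (boolean)

Result: VALID

VALID


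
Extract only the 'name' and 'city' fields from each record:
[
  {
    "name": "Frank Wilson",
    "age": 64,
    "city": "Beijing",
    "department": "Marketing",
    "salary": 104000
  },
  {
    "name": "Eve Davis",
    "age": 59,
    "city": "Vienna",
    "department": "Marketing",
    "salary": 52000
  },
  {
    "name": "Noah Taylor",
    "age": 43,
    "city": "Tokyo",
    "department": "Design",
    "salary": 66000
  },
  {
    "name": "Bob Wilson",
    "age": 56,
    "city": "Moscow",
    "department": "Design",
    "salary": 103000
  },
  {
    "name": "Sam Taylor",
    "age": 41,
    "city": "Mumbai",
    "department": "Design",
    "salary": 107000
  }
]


Original: 5 records with fields: name, age, city, department, salary
Keep: ['name', 'city']
Drop: ['age', 'department', 'salary']
Result: 5 records, 2 fields each

[
  {
    "name": "Frank Wilson",
    "city": "Beijing"
  },
  {
    "name": "Eve Davis",
    "city": "Vienna"
  },
  {
    "name": "Noah Taylor",
    "city": "Tokyo"
  },
  {
    "name": "Bob Wilson",
    "city": "Moscow"
  },
  {
    "name": "Sam Taylor",
    "city": "Mumbai"
  }
]


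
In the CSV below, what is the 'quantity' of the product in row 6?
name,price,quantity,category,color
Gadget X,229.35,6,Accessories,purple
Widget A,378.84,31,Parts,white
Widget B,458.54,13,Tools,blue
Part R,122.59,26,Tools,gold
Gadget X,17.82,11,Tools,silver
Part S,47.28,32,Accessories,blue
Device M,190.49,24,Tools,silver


Query: Row 6 ('Part S'), column 'quantity'
Value: 32

32


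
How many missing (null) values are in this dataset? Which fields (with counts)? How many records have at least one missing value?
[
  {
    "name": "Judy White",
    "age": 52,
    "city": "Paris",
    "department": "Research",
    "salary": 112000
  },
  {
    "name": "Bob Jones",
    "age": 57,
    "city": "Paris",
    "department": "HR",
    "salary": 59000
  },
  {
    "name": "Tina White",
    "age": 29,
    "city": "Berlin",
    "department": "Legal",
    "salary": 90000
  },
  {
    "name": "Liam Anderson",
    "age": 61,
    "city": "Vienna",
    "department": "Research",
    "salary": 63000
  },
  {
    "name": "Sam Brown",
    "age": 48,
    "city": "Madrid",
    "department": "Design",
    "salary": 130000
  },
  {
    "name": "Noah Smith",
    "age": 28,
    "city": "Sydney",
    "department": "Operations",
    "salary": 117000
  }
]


Checking for missing (null) values in 6 records:

  Judy White: complete
  Bob Jones: complete
  Tina White: complete
  Liam Anderson: complete
  Sam Brown: complete
  Noah Smith: complete

Per field:
  name: 0 missing
  age: 0 missing
  city: 0 missing
  department: 0 missing
  salary: 0 missing

Total missing values: 0
Records with any missing: 0

0 missing values (none); 0 incomplete records


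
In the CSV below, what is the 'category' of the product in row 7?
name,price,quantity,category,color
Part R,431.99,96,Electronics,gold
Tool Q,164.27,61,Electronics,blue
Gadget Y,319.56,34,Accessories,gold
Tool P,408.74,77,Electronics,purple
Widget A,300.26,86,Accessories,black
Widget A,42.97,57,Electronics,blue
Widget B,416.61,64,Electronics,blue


Query: Row 7 ('Widget B'), column 'category'
Value: Electronics

Electronics


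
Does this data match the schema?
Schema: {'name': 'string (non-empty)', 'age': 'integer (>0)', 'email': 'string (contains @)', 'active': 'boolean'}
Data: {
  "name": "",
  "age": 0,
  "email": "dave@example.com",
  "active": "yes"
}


Validating each field against schema:
  name: FAIL ("" is an empty string)
  age: FAIL (0 is not > 0)
  email: OK (string with @)
  active: FAIL ("yes" is not a boolean)

Result: INVALID (3 errors: name, age, active)

INVALID (3 errors: name, age, active)


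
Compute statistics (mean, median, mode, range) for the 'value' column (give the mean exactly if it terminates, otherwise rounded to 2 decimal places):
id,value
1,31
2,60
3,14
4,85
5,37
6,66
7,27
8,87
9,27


Data: [31, 60, 14, 85, 37, 66, 27, 87, 27]
Count: 9
Sum: 434
Mean: 434/9 ≈ 48.22 (rounded to 2 decimal places)
Sorted: [14, 27, 27, 31, 37, 60, 66, 85, 87]
Median: 37.0
Mode: 27 (2 times)
Range: 87 - 14 = 73
Min: 14, Max: 87

mean≈48.22, median=37.0, mode=27, range=73


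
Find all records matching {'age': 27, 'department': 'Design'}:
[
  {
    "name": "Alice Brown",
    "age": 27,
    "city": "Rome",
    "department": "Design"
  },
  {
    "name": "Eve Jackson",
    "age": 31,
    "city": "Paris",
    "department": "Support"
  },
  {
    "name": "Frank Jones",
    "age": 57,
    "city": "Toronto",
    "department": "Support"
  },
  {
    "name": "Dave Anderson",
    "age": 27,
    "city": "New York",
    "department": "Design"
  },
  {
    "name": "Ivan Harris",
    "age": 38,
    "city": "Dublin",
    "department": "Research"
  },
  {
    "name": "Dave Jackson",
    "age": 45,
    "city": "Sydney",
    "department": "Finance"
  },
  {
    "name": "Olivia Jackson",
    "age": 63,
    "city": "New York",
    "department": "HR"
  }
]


Search criteria: {'age': 27, 'department': 'Design'}

Checking 7 records:
  Alice Brown: {age: 27, department: Design} <-- MATCH
  Eve Jackson: {age: 31, department: Support}
  Frank Jones: {age: 57, department: Support}
  Dave Anderson: {age: 27, department: Design} <-- MATCH
  Ivan Harris: {age: 38, department: Research}
  Dave Jackson: {age: 45, department: Finance}
  Olivia Jackson: {age: 63, department: HR}

Matches: ["Alice Brown", "Dave Anderson"]

["Alice Brown", "Dave Anderson"]
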